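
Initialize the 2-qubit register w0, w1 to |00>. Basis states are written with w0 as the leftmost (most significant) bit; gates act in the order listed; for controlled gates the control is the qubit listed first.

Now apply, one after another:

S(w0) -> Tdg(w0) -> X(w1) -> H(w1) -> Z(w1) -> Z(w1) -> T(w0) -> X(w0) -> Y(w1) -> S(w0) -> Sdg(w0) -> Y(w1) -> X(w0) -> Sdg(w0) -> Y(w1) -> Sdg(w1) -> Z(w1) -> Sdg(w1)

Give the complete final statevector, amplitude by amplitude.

The resulting statevector has amplitude sqrt(2)*I/2 on |00>, sqrt(2)*I/2 on |01>, 0 on |10>, 0 on |11>. Key observation: gates 8-13 undo each other exactly, leaving only the rest of the circuit to track.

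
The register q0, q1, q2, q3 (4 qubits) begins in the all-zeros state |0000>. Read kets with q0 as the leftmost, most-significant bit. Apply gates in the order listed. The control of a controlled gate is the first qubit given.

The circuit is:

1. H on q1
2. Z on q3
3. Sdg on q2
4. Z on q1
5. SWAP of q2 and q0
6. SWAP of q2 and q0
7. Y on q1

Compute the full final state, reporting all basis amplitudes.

The final amplitudes are sqrt(2)*I/2 on |0000>, sqrt(2)*I/2 on |0100>, and 0 on every other basis state. Key observation: gates 5-6 undo each other exactly, leaving only the rest of the circuit to track.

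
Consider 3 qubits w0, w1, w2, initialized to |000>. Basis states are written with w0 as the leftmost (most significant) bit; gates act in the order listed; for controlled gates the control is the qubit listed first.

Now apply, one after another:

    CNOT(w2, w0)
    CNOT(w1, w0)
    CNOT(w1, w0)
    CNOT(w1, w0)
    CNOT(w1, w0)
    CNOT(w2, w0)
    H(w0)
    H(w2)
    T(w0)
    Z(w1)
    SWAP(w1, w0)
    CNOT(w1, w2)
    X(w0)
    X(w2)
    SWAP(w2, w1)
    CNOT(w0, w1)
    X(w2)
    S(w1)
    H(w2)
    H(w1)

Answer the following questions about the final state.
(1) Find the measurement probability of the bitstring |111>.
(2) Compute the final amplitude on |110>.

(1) Outcome |111> occurs with probability 1/4 - sqrt(2)/8. Key observation: the block from step 1 through step 6 cancels to the identity and can be dropped.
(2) The amplitude on |110> is 1/4 - I/4 - exp(3*I*pi/4)/4 + exp(I*pi/4)/4.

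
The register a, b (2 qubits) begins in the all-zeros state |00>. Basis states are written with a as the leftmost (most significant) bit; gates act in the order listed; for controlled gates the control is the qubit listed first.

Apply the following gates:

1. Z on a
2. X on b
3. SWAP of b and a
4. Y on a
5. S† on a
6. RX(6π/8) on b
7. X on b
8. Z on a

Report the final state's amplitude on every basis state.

After the circuit, the state carries amplitude -sqrt(sqrt(2) + 2)/2 on |00>, -I*sqrt(2 - sqrt(2))/2 on |01>, 0 on |10>, 0 on |11>.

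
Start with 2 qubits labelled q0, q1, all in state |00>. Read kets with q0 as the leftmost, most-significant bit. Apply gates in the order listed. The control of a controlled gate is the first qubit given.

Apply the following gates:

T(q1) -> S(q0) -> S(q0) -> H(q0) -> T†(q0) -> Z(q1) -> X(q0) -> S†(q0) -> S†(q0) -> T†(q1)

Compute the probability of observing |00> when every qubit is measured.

A full measurement returns |00> with probability 1/2.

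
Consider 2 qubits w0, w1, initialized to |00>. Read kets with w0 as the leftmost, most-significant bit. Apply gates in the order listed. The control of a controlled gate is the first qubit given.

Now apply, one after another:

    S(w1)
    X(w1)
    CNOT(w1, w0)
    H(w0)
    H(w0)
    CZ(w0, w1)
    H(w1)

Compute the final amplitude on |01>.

|01> carries amplitude 0 in the final state.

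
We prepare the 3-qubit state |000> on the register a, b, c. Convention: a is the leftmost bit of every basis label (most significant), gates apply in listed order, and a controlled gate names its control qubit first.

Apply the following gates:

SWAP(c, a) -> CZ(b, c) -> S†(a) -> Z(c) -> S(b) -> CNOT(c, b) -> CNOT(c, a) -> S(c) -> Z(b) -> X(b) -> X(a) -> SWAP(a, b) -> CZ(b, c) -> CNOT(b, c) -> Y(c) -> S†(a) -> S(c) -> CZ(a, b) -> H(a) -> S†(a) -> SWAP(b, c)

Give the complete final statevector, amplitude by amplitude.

The resulting statevector has amplitude sqrt(2)/2 on |001>, sqrt(2)*I/2 on |101>, and 0 on every other basis state.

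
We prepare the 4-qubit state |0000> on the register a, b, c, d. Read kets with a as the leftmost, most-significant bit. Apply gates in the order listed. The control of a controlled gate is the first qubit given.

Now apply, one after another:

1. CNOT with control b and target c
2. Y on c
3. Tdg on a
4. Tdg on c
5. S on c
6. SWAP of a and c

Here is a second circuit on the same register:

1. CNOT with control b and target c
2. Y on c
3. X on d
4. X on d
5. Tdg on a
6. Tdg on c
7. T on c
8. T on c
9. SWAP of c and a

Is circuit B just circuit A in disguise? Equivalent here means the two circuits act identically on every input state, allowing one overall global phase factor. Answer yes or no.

Yes, they are equivalent — the unitaries differ by at most a global phase.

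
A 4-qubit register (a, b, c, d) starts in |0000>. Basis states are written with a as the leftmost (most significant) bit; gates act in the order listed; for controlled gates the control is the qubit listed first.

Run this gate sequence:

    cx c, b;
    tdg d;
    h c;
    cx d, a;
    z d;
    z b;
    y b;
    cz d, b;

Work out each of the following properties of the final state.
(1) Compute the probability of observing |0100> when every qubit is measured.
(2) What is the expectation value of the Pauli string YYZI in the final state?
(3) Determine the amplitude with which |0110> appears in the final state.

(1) A full measurement returns |0100> with probability 1/2.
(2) The expectation value of YYZI is 0.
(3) The amplitude on |0110> is sqrt(2)*I/2.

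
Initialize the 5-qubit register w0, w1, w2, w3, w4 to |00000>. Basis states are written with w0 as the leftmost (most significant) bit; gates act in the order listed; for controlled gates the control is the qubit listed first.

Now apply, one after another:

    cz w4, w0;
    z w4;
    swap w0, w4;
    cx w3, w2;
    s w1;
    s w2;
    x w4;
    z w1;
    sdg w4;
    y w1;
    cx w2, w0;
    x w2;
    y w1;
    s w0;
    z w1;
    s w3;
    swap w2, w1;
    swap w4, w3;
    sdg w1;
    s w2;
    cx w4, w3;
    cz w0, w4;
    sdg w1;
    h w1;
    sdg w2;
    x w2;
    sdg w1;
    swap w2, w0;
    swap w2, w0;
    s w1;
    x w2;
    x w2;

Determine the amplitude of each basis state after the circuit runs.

After the circuit, the state carries amplitude sqrt(2)*I/2 on |00110>, -sqrt(2)*I/2 on |01110>, and 0 on every other basis state.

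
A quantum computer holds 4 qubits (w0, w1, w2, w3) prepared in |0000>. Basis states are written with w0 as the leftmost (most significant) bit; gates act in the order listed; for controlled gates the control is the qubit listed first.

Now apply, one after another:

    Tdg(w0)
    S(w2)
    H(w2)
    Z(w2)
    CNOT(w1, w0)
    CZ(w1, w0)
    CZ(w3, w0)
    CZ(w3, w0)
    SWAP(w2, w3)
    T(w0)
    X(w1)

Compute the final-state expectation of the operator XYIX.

The observable XYIX averages to 0. Key observation: gates 7-8 undo each other exactly, leaving only the rest of the circuit to track.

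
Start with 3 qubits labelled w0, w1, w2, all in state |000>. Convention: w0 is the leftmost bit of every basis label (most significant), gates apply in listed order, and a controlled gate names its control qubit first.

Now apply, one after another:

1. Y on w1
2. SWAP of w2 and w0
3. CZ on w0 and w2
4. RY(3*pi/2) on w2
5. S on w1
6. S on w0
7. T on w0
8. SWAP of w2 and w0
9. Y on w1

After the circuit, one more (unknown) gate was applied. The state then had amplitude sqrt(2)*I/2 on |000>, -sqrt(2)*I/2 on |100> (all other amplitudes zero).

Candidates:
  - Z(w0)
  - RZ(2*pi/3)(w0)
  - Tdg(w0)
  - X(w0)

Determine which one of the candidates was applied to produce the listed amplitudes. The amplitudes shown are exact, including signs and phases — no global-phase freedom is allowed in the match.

It was X(w0) that produced the state shown.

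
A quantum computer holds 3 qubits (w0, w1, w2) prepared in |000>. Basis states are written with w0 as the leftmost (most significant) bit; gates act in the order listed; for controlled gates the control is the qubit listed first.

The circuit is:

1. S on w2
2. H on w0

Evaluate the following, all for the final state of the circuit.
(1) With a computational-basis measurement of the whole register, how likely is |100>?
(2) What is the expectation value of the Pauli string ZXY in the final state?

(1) The probability of measuring |100> is 1/2.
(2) In the final state, ZXY has expectation 0.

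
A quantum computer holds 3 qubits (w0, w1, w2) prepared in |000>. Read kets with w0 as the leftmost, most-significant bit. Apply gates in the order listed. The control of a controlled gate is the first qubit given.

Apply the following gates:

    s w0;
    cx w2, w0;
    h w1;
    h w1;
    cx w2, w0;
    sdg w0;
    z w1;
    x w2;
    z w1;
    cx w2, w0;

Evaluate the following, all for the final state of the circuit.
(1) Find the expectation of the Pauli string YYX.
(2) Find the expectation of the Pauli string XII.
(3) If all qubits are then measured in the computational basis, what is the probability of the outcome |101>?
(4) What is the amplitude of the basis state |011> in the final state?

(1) The observable YYX averages to 0. Key observation: steps 1-6 multiply out to the identity, so the circuit reduces to the remaining gates.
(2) The observable XII averages to 0.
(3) The probability of measuring |101> is 1.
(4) |011> carries amplitude 0 in the final state.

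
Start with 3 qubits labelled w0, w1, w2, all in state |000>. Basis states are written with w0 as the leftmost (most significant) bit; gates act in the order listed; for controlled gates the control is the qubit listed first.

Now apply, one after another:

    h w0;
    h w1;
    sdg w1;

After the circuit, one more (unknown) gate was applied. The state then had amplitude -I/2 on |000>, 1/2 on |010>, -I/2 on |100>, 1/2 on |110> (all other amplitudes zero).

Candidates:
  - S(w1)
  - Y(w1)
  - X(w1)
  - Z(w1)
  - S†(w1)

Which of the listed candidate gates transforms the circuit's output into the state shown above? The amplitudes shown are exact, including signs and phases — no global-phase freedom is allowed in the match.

The applied gate was X(w1).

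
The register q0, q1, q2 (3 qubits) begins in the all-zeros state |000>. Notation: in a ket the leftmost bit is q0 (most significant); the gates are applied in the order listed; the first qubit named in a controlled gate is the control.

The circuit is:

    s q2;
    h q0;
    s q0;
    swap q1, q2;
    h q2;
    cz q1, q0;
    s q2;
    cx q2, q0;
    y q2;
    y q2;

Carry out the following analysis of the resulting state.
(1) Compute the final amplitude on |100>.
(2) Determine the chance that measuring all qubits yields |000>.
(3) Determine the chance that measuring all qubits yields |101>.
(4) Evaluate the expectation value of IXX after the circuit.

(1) |100> carries amplitude I/2 in the final state.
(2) A full measurement returns |000> with probability 1/4.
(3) The probability of measuring |101> is 1/4.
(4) The expectation value of IXX is 0.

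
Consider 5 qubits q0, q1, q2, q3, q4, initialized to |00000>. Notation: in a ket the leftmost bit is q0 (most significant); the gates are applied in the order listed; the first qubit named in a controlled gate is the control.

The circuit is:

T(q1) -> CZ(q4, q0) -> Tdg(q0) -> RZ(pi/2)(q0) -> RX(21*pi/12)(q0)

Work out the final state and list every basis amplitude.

After the circuit, the state carries amplitude sqrt(sqrt(2) + 2)*exp(3*I*pi/4)/2 on |00000>, -sqrt(2 - sqrt(2))*exp(I*pi/4)/2 on |10000>, and 0 on every other basis state.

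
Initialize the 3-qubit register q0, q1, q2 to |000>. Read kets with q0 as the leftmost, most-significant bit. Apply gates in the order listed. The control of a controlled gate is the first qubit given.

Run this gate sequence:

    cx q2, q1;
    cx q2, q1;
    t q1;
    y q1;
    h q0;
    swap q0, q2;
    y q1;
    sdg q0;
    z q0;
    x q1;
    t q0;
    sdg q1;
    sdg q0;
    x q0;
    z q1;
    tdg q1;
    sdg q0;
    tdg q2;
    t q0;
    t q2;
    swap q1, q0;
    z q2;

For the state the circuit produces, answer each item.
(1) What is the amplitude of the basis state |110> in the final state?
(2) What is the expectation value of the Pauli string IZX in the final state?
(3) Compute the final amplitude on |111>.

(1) The final state's coefficient on |110> equals sqrt(2)/2. Key observation: steps 1-2 multiply out to the identity, so the circuit reduces to the remaining gates.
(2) The expectation value of IZX is 1.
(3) |111> carries amplitude -sqrt(2)/2 in the final state.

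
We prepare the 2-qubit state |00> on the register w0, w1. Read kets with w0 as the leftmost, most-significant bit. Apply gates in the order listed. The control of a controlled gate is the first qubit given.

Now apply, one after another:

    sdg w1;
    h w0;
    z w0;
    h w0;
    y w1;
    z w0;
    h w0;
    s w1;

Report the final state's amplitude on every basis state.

The final amplitudes are 0 on |00>, sqrt(2)/2 on |01>, 0 on |10>, -sqrt(2)/2 on |11>.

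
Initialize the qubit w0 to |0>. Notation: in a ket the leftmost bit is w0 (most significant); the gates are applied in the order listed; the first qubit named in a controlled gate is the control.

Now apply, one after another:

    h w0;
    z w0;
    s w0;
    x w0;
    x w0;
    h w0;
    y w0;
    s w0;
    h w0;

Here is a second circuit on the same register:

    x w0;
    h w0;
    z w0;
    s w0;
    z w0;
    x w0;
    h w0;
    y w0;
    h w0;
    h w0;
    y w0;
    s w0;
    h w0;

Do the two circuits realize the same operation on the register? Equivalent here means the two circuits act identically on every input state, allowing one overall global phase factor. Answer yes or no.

No: there is an input state on which the two circuits produce genuinely different outputs (not merely differing by a phase).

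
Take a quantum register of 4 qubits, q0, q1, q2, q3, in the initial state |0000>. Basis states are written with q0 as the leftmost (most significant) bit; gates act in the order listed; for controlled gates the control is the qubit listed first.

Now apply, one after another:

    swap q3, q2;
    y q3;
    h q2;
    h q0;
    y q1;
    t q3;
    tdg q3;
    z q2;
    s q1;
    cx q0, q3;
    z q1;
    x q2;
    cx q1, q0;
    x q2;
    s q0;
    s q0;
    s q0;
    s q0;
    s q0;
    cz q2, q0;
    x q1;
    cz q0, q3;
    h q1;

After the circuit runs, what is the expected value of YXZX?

The expectation value of YXZX is -1. Key observation: the block from step 16 through step 19 cancels to the identity and can be dropped.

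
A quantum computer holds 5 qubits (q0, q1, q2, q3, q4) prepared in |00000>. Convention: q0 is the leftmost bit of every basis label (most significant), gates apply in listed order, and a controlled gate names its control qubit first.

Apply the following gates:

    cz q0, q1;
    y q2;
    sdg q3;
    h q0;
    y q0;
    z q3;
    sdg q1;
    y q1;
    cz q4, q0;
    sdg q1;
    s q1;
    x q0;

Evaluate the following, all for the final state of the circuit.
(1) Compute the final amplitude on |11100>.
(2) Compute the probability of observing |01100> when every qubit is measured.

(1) |11100> carries amplitude sqrt(2)*I/2 in the final state.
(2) The probability of measuring |01100> is 1/2.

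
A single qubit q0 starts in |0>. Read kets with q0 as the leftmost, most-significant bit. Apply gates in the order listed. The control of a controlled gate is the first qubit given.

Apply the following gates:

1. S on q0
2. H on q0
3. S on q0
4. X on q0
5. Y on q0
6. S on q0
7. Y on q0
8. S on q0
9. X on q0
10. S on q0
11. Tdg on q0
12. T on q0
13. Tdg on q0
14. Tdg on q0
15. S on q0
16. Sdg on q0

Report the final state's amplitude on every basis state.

The resulting statevector has amplitude sqrt(2)*I/2 on |0>, -sqrt(2)/2 on |1>.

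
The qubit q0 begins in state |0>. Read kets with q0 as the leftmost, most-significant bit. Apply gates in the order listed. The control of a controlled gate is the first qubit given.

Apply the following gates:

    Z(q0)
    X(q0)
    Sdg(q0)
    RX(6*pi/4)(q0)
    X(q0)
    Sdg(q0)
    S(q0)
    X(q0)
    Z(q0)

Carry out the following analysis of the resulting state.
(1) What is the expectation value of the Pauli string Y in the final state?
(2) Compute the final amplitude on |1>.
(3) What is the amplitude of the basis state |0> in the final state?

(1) The expectation value of Y is 1.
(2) |1> carries amplitude -sqrt(2)*I/2 in the final state.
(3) |0> carries amplitude -sqrt(2)/2 in the final state.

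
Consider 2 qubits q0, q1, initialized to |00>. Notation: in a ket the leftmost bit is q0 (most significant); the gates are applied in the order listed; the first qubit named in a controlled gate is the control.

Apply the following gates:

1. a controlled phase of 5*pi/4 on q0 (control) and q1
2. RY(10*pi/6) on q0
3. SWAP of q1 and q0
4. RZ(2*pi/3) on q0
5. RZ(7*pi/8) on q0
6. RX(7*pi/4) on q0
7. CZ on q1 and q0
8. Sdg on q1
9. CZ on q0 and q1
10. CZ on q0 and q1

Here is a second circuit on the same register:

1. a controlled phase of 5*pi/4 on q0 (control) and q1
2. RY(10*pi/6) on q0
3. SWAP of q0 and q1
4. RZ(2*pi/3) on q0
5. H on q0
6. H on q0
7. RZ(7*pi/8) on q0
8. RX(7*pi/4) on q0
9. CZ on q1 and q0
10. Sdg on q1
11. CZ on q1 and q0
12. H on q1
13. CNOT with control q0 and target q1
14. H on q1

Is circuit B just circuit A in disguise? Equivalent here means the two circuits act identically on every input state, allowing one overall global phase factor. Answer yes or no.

Yes, they are equivalent — the unitaries differ by at most a global phase.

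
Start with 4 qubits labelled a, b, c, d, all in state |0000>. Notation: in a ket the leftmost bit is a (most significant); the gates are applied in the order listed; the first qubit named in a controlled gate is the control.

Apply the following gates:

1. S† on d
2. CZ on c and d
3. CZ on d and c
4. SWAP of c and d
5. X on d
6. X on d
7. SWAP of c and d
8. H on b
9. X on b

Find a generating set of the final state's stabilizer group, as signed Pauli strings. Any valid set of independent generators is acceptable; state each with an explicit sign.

The stabilizer group can be generated by +IXII, +ZIII, +IIZI, +IIIZ, among other valid generating sets. Key observation: gates 4-7 undo each other exactly, leaving only the rest of the circuit to track.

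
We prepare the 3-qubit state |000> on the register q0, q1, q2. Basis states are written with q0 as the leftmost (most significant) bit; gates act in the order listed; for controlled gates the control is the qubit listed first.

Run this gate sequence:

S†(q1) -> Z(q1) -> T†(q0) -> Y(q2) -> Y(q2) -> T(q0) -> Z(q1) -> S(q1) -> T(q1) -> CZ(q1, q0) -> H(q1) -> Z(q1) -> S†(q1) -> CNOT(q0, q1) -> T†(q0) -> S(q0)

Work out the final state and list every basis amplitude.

The resulting statevector has amplitude sqrt(2)/2 on |000>, sqrt(2)*I/2 on |010>, and 0 on every other basis state. Key observation: the block from step 1 through step 8 cancels to the identity and can be dropped.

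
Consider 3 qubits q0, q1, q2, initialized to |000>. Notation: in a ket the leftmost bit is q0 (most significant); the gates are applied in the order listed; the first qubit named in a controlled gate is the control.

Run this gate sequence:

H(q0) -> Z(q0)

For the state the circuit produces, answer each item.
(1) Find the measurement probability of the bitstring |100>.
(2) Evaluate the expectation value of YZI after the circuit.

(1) The probability of measuring |100> is 1/2.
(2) In the final state, YZI has expectation 0.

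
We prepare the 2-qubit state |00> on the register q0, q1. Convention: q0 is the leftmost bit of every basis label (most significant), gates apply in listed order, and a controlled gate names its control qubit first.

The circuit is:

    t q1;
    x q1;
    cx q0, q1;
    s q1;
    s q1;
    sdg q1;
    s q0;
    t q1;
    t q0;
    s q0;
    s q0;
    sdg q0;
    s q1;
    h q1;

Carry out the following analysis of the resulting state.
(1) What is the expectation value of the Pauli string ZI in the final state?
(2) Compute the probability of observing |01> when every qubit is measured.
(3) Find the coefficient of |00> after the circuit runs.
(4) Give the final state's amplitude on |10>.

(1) The observable ZI averages to 1. Key observation: the block from step 11 through step 12 cancels to the identity and can be dropped.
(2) Outcome |01> occurs with probability 1/2.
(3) |00> carries amplitude -sqrt(2)*exp(I*pi/4)/2 in the final state.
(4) The amplitude on |10> is 0.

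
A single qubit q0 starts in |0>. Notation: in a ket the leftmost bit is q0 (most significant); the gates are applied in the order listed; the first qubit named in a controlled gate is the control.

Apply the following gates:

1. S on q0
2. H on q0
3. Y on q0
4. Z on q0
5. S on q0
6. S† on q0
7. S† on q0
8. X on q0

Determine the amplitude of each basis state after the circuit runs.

The final amplitudes are -sqrt(2)/2 on |0>, -sqrt(2)*I/2 on |1>.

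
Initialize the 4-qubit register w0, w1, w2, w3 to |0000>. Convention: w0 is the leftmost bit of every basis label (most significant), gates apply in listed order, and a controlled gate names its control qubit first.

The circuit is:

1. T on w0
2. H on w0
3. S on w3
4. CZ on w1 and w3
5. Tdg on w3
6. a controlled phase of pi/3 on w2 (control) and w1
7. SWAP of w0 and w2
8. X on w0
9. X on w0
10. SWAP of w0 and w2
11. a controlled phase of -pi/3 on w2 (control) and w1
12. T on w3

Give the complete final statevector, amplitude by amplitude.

The resulting statevector has amplitude sqrt(2)/2 on |0000>, sqrt(2)/2 on |1000>, and 0 on every other basis state. Key observation: the block from step 5 through step 12 cancels to the identity and can be dropped.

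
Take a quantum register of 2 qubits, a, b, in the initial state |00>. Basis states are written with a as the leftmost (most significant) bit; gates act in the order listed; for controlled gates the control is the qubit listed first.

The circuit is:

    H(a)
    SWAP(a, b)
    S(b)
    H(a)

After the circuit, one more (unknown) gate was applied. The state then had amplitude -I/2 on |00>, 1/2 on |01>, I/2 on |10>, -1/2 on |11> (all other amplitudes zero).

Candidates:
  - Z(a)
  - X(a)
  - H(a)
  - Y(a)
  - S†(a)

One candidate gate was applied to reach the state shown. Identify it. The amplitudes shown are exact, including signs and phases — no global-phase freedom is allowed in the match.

The applied gate was Y(a).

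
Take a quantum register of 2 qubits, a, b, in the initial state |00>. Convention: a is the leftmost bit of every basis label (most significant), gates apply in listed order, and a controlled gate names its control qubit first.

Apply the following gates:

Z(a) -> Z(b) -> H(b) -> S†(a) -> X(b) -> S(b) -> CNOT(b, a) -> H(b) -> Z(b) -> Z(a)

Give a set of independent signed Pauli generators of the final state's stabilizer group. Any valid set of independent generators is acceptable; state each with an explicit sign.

The final state is stabilized by the group generated by -YZ, -ZX; other independent generating sets are equally valid.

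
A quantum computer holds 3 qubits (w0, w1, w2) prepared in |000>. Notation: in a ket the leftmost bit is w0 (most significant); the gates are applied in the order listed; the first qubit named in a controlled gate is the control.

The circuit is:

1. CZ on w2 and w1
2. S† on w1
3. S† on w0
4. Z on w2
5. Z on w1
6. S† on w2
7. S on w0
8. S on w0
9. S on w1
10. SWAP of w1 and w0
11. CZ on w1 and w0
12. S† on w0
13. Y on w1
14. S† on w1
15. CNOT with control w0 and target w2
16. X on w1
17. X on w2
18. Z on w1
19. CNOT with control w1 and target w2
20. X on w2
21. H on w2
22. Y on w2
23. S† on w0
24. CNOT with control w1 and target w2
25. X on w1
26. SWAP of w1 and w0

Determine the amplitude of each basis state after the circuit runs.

The final amplitudes are -sqrt(2)*I/2 on |100>, sqrt(2)*I/2 on |101>, and 0 on every other basis state.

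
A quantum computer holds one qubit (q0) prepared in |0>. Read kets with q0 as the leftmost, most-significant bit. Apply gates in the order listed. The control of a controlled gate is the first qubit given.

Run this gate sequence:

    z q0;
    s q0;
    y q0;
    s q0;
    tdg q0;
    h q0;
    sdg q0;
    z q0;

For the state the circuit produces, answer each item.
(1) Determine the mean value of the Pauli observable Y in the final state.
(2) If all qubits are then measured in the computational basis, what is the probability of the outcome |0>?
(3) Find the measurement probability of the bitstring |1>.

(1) In the final state, Y has expectation -1.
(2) The probability of measuring |0> is 1/2.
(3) Outcome |1> occurs with probability 1/2.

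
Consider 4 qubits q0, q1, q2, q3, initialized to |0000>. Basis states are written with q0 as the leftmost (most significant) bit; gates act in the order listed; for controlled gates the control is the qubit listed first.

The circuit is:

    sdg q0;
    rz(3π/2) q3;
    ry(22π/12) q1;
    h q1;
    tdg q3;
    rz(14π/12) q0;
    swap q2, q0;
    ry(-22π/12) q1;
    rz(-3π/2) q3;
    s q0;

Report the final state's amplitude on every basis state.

The resulting statevector has amplitude (-sqrt(6) + sqrt(2))*exp(5*I*pi/12)/4 on |0000>, (-sqrt(6) - sqrt(2))*exp(5*I*pi/12)/4 on |0100>, and 0 on every other basis state.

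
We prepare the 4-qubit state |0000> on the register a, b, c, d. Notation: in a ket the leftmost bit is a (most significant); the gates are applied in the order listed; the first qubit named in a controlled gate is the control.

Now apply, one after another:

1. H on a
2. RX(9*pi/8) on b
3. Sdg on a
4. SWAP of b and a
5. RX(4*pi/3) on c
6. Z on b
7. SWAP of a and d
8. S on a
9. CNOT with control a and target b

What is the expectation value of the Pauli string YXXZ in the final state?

The expectation value of YXXZ is 0.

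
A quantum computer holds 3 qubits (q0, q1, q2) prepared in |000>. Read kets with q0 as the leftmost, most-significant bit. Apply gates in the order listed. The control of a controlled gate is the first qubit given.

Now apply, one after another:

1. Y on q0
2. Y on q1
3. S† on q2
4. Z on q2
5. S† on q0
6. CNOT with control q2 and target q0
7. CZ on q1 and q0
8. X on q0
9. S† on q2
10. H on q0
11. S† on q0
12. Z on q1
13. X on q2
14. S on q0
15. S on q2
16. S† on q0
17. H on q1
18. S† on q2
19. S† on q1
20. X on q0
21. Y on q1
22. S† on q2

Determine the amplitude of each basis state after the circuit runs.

The resulting statevector has amplitude 0 on |000>, -I/2 on |001>, 0 on |010>, 1/2 on |011>, 0 on |100>, 1/2 on |101>, 0 on |110>, I/2 on |111>.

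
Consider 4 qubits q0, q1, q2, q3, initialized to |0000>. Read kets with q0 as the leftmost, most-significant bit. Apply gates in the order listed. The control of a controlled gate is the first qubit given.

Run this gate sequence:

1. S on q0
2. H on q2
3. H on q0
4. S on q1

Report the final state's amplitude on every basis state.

The final amplitudes are 1/2 on |0000>, 1/2 on |0010>, 1/2 on |1000>, 1/2 on |1010>, and 0 on every other basis state.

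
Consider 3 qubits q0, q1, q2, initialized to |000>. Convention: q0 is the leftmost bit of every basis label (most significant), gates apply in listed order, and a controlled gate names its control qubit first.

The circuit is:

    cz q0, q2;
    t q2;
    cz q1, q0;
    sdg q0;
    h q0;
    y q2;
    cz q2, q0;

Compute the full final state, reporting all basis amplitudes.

The resulting statevector has amplitude sqrt(2)*I/2 on |001>, -sqrt(2)*I/2 on |101>, and 0 on every other basis state.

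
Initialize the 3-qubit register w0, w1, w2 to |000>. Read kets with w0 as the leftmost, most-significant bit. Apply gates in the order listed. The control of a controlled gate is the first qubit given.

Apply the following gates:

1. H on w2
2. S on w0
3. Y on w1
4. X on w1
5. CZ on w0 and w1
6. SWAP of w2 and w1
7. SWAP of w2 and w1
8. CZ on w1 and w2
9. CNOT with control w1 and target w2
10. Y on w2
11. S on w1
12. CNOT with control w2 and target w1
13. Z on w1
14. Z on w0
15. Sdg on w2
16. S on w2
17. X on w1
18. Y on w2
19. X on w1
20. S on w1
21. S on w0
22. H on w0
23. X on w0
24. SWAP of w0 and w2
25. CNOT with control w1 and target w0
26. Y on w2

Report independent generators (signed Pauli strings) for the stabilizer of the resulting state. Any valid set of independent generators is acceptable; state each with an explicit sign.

One valid set of independent stabilizer generators is -IYI, -IIX, -ZII (any independent generating set of the same group is equally correct).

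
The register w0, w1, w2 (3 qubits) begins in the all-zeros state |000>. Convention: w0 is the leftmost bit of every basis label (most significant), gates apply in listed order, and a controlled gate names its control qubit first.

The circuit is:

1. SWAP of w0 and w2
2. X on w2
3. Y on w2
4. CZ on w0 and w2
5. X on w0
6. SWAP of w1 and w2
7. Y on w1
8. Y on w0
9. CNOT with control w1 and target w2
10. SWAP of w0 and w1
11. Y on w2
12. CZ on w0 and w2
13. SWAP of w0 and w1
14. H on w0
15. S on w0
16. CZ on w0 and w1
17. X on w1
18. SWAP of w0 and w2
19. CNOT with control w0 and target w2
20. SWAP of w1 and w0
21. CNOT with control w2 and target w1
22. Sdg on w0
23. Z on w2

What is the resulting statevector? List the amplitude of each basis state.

After the circuit, the state carries amplitude -sqrt(2)/2 on |000>, -sqrt(2)*I/2 on |011>, and 0 on every other basis state.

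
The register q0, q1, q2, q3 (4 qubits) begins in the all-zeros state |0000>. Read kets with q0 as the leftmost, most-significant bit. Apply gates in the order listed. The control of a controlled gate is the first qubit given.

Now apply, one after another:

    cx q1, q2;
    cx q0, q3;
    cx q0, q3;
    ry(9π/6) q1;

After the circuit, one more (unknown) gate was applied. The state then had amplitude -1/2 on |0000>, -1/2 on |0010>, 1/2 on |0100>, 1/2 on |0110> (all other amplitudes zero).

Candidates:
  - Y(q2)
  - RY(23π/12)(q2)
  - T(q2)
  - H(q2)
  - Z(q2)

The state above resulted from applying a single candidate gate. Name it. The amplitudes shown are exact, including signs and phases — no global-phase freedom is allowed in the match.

The applied gate was H(q2). Key observation: gates 2-3 undo each other exactly, leaving only the rest of the circuit to track.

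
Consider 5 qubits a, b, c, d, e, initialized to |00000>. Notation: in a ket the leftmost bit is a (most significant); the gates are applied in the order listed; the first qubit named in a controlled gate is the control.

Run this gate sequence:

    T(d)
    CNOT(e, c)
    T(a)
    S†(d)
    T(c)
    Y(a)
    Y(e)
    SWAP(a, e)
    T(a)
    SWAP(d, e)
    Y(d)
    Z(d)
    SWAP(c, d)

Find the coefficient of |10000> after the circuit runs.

|10000> carries amplitude exp(3*I*pi/4) in the final state.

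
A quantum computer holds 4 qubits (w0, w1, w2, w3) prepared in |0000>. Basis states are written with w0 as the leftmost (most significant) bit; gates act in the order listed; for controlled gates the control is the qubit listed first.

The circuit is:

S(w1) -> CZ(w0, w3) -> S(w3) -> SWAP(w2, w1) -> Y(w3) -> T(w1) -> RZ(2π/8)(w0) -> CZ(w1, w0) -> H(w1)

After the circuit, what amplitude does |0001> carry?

The amplitude on |0001> is sqrt(2)*exp(3*I*pi/8)/2.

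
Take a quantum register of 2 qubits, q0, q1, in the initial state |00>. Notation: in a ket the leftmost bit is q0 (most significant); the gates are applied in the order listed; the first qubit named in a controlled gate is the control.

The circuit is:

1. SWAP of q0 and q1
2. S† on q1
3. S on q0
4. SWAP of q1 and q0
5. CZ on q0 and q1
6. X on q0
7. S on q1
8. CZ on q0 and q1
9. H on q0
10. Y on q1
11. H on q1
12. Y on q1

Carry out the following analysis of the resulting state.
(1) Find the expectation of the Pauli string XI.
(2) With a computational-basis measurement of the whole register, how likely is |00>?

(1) The observable XI averages to -1.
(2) A full measurement returns |00> with probability 1/4.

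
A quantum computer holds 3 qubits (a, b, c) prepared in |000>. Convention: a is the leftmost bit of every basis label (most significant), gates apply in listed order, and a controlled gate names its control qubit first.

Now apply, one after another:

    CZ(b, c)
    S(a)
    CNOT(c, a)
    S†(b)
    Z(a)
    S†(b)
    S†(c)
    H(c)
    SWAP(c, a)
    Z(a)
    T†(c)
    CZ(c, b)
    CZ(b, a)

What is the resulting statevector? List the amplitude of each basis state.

The final amplitudes are sqrt(2)/2 on |000>, -sqrt(2)/2 on |100>, and 0 on every other basis state.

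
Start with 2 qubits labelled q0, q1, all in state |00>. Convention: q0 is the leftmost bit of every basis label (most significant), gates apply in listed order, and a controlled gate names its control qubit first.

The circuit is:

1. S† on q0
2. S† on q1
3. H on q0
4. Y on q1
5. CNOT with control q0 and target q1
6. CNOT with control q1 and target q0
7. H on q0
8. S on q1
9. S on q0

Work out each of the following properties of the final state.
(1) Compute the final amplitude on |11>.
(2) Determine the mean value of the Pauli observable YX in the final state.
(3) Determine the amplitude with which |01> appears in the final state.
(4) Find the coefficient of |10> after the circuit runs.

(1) The amplitude on |11> is I/2.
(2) The observable YX averages to 0.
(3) The final state's coefficient on |01> equals -1/2.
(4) |10> carries amplitude 1/2 in the final state.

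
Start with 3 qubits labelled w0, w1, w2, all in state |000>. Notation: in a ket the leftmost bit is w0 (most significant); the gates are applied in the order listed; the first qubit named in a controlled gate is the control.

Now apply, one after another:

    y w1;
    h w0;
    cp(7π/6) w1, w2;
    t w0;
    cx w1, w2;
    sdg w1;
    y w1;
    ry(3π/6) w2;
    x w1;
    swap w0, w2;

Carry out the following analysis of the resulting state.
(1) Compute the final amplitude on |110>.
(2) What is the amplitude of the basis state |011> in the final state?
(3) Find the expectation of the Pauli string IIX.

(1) The amplitude on |110> is -I/2.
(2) The final state's coefficient on |011> equals exp(3*I*pi/4)/2.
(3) In the final state, IIX has expectation sqrt(2)/2.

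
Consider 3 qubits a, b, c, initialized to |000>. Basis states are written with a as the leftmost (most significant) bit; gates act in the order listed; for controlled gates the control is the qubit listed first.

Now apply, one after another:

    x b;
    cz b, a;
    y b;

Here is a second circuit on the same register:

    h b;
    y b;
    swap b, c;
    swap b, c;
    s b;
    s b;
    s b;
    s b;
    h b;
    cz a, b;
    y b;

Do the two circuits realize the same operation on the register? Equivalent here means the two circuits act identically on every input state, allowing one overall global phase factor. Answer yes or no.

No — the two circuits implement different unitaries, even allowing a global phase.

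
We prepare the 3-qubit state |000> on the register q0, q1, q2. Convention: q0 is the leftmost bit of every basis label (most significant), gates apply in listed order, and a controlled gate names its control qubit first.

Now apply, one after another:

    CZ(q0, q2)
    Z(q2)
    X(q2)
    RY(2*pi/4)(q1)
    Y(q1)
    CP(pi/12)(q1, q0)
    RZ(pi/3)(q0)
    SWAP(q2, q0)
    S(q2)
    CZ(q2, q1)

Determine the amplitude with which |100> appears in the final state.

The final state's coefficient on |100> equals -sqrt(2)*exp(I*pi/3)/2.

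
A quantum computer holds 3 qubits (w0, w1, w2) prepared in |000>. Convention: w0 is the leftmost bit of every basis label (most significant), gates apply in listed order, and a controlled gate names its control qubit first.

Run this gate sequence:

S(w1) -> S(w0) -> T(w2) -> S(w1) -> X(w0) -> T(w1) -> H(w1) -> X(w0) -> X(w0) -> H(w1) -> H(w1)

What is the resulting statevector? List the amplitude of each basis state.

The final amplitudes are sqrt(2)/2 on |100>, sqrt(2)/2 on |110>, and 0 on every other basis state.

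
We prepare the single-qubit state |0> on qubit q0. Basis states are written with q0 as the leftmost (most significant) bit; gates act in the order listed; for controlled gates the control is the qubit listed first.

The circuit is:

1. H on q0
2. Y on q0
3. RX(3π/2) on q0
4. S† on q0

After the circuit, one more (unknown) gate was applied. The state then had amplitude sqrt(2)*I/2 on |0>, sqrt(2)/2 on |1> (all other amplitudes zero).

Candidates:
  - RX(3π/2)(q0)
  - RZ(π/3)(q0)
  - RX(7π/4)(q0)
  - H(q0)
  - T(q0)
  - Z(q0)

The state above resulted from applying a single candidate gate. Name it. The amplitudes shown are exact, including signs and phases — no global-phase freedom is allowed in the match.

The unique candidate consistent with the amplitudes is H(q0).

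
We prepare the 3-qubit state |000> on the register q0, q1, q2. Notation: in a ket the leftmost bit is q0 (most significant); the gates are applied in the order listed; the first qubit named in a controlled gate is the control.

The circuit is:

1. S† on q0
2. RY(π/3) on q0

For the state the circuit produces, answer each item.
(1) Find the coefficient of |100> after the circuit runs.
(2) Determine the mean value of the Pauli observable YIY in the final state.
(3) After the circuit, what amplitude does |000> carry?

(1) |100> carries amplitude 1/2 in the final state.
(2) The expectation value of YIY is 0.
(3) The amplitude on |000> is sqrt(3)/2.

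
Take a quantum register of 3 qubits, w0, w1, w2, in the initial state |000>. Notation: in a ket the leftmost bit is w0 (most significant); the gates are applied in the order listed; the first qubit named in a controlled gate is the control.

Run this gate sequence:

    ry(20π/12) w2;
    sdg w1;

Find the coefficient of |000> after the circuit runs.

The amplitude on |000> is -sqrt(3)/2.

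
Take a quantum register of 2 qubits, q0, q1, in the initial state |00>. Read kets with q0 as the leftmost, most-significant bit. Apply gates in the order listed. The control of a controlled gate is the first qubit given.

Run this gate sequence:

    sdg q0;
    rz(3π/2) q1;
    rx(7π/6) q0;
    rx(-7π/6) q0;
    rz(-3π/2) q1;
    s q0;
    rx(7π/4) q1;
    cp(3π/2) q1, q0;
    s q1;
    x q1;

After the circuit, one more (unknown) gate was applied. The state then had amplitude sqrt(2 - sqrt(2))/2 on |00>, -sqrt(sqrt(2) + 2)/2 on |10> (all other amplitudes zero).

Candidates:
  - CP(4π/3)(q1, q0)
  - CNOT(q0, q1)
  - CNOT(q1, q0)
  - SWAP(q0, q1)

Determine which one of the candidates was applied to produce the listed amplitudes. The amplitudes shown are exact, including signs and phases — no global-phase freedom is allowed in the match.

The applied gate was SWAP(q0, q1).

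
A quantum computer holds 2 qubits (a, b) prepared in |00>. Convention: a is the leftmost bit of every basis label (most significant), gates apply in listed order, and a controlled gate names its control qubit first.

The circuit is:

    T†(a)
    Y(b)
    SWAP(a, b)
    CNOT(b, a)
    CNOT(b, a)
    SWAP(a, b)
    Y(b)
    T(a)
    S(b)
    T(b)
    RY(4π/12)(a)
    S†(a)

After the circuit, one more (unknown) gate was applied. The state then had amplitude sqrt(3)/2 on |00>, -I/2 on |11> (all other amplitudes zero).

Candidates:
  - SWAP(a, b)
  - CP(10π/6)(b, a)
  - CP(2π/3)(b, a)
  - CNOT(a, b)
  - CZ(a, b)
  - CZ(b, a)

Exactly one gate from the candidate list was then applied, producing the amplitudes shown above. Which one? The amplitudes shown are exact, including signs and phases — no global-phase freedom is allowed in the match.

It was CNOT(a, b) that produced the state shown.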